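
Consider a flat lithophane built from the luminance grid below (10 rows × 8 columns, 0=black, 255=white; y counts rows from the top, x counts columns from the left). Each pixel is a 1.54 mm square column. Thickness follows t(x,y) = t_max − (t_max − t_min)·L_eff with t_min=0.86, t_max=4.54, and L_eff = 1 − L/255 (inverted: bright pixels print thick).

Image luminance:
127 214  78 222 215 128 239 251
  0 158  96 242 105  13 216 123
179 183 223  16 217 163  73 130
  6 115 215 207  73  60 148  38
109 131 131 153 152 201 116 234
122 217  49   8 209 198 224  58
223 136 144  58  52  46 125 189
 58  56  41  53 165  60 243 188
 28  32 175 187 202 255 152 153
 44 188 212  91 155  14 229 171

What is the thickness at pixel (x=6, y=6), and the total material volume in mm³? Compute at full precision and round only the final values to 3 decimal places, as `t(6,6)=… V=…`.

t(6,6)=2.664 V=536.566

span = t_max - t_min = 4.54 - 0.86 = 3.680
L(6,6) = 125, L_eff = 1 - 125/255 = 0.509804 (inverted)
t(6,6) = 4.54 - 3.680·0.509804 = 2.664
Σt over all 10·8 pixels = 288464/1275 ≈ 226.2462745
V = pitch²·Σt = 1.54²·288464/1275 = 536.566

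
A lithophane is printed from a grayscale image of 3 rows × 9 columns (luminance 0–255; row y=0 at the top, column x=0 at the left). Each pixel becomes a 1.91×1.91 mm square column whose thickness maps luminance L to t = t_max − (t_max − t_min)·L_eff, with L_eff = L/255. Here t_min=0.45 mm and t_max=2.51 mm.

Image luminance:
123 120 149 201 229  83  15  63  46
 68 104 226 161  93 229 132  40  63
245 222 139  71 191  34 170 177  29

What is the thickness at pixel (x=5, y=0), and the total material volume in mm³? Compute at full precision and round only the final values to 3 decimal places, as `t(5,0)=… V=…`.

span = t_max - t_min = 2.51 - 0.45 = 2.060
L(5,0) = 83, L_eff = 83/255 = 0.325490
t(5,0) = 2.51 - 2.060·0.325490 = 1.839
Σt over all 3·9 pixels = 340999/8500 ≈ 40.1175294
V = pitch²·Σt = 1.91²·340999/8500 = 146.353

t(5,0)=1.839 V=146.353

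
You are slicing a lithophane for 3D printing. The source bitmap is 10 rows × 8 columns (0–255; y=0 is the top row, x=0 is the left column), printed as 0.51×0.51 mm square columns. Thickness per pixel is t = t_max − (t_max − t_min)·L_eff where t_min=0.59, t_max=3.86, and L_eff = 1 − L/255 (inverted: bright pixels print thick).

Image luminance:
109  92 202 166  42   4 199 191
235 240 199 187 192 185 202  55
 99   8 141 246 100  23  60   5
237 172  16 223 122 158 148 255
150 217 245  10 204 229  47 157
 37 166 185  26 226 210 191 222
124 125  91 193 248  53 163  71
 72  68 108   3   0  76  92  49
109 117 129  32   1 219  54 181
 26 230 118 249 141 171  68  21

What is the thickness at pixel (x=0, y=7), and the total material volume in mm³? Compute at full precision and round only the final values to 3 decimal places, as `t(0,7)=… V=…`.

t(0,7)=1.513 V=47.088

span = t_max - t_min = 3.86 - 0.59 = 3.270
L(0,7) = 72, L_eff = 1 - 72/255 = 0.717647 (inverted)
t(0,7) = 3.86 - 3.270·0.717647 = 1.513
Σt over all 10·8 pixels = 1538833/8500 ≈ 181.0391765
V = pitch²·Σt = 0.51²·1538833/8500 = 47.088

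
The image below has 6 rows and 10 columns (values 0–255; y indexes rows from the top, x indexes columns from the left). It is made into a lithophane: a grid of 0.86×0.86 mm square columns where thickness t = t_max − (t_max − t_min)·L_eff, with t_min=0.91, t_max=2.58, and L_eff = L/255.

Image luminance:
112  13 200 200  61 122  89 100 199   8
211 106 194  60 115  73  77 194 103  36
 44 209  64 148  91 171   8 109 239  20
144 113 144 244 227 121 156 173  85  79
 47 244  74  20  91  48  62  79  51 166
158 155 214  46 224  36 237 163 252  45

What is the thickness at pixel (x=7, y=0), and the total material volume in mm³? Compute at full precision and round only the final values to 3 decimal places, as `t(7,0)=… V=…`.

span = t_max - t_min = 2.58 - 0.91 = 1.670
L(7,0) = 100, L_eff = 100/255 = 0.392157
t(7,0) = 2.58 - 1.670·0.392157 = 1.925
Σt over all 6·10 pixels = 1366321/12750 ≈ 107.1624314
V = pitch²·Σt = 0.86²·1366321/12750 = 79.257

t(7,0)=1.925 V=79.257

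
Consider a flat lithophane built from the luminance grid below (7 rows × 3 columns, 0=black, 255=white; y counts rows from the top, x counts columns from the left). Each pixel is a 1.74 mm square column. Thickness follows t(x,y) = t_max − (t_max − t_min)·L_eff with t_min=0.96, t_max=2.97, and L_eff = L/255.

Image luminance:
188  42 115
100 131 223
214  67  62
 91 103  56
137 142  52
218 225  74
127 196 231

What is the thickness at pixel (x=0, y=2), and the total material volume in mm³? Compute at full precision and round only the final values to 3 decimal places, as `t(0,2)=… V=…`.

t(0,2)=1.283 V=122.154

span = t_max - t_min = 2.97 - 0.96 = 2.010
L(0,2) = 214, L_eff = 214/255 = 0.839216
t(0,2) = 2.97 - 2.010·0.839216 = 1.283
Σt over all 7·3 pixels = 342947/8500 ≈ 40.3467059
V = pitch²·Σt = 1.74²·342947/8500 = 122.154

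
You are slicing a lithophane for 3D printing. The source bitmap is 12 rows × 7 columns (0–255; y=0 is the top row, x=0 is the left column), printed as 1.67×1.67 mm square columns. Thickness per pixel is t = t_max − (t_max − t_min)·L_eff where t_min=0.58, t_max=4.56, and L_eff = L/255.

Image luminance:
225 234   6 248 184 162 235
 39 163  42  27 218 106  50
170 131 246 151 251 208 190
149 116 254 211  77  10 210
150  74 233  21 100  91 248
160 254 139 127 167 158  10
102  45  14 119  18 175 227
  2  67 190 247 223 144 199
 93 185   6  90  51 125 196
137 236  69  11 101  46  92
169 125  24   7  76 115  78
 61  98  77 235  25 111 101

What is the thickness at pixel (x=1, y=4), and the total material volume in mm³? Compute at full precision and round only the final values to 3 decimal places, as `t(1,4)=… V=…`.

t(1,4)=3.405 V=600.022

span = t_max - t_min = 4.56 - 0.58 = 3.980
L(1,4) = 74, L_eff = 74/255 = 0.290196
t(1,4) = 4.56 - 3.980·0.290196 = 3.405
Σt over all 12·7 pixels = 2743117/12750 ≈ 215.1464314
V = pitch²·Σt = 1.67²·2743117/12750 = 600.022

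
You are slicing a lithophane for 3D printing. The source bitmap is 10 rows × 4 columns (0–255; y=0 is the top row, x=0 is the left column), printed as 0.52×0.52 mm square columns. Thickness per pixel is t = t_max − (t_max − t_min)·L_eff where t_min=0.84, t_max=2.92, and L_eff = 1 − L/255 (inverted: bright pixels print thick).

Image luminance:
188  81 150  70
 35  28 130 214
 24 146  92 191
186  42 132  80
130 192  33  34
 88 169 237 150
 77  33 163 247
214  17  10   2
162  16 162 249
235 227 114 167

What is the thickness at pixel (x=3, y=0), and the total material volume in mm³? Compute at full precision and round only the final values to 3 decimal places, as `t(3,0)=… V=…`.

t(3,0)=1.411 V=19.930

span = t_max - t_min = 2.92 - 0.84 = 2.080
L(3,0) = 70, L_eff = 1 - 70/255 = 0.725490 (inverted)
t(3,0) = 2.92 - 2.080·0.725490 = 1.411
Σt over all 10·4 pixels = 156628/2125 ≈ 73.7072941
V = pitch²·Σt = 0.52²·156628/2125 = 19.930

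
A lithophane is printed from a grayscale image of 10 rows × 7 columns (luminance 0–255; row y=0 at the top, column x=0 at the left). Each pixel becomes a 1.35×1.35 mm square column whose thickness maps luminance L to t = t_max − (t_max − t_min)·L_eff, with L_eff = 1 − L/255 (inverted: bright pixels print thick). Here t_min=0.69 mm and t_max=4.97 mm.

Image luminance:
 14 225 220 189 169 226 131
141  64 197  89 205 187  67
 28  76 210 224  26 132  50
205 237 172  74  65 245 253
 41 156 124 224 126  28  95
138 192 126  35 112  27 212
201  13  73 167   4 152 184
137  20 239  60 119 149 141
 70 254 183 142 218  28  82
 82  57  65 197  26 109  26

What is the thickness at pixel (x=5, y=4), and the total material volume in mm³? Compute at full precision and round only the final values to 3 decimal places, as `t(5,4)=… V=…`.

span = t_max - t_min = 4.97 - 0.69 = 4.280
L(5,4) = 28, L_eff = 1 - 28/255 = 0.890196 (inverted)
t(5,4) = 4.97 - 4.280·0.890196 = 1.160
Σt over all 10·7 pixels = 168813/850 ≈ 198.6035294
V = pitch²·Σt = 1.35²·168813/850 = 361.955

t(5,4)=1.160 V=361.955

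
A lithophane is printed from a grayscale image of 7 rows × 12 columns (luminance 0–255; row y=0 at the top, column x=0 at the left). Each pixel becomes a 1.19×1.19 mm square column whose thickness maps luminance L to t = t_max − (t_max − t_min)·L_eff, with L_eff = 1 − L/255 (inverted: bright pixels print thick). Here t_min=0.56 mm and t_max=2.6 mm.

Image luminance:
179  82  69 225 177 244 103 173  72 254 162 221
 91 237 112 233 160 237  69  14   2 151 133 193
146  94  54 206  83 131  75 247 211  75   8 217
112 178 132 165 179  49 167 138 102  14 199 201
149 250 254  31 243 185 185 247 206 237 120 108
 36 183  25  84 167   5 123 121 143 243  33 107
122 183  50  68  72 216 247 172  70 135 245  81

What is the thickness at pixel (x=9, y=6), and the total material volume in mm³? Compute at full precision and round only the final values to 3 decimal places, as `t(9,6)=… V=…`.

span = t_max - t_min = 2.6 - 0.56 = 2.040
L(9,6) = 135, L_eff = 1 - 135/255 = 0.470588 (inverted)
t(9,6) = 2.6 - 2.040·0.470588 = 1.640
Σt over all 7·12 pixels = 142.416
V = pitch²·Σt = 1.19²·142.416 = 201.675

t(9,6)=1.640 V=201.675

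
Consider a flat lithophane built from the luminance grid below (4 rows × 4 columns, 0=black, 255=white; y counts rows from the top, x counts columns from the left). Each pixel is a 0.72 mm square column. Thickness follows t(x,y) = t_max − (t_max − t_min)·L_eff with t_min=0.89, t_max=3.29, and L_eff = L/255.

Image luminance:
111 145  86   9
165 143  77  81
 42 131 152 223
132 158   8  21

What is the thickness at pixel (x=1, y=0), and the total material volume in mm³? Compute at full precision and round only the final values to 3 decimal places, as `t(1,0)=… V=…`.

span = t_max - t_min = 3.29 - 0.89 = 2.400
L(1,0) = 145, L_eff = 145/255 = 0.568627
t(1,0) = 3.29 - 2.400·0.568627 = 1.925
Σt over all 4·4 pixels = 15636/425 ≈ 36.7905882
V = pitch²·Σt = 0.72²·15636/425 = 19.072

t(1,0)=1.925 V=19.072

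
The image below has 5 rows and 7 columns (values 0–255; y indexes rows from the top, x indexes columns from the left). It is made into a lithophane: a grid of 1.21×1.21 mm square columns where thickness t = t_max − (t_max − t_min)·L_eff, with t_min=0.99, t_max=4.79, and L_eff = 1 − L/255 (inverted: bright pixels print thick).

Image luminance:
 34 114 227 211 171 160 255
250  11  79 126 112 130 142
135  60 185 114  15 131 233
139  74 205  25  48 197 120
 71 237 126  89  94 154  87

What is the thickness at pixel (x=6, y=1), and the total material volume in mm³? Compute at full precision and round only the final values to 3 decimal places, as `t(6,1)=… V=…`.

t(6,1)=3.106 V=150.243

span = t_max - t_min = 4.79 - 0.99 = 3.800
L(6,1) = 142, L_eff = 1 - 142/255 = 0.443137 (inverted)
t(6,1) = 4.79 - 3.800·0.443137 = 3.106
Σt over all 5·7 pixels = 523351/5100 ≈ 102.6178431
V = pitch²·Σt = 1.21²·523351/5100 = 150.243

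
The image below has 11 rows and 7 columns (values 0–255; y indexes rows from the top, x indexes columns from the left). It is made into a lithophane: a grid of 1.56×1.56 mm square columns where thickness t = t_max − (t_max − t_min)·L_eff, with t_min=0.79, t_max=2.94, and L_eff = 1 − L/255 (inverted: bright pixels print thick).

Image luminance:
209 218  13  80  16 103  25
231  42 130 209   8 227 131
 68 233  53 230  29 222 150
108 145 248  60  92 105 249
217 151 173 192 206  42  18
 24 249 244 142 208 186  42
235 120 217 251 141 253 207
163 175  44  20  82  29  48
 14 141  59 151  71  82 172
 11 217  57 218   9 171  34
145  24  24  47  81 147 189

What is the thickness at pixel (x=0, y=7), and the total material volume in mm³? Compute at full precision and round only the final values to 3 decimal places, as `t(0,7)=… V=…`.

t(0,7)=2.164 V=348.646

span = t_max - t_min = 2.94 - 0.79 = 2.150
L(0,7) = 163, L_eff = 1 - 163/255 = 0.360784 (inverted)
t(0,7) = 2.94 - 2.150·0.360784 = 2.164
Σt over all 11·7 pixels = 60887/425 ≈ 143.2635294
V = pitch²·Σt = 1.56²·60887/425 = 348.646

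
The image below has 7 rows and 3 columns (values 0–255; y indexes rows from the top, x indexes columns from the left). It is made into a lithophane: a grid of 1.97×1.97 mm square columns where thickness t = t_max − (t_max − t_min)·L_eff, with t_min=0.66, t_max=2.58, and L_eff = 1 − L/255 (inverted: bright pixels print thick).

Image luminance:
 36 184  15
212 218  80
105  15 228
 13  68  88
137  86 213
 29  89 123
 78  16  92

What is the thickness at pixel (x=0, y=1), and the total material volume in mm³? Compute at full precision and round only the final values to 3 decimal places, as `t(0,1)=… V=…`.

t(0,1)=2.256 V=115.884

span = t_max - t_min = 2.58 - 0.66 = 1.920
L(0,1) = 212, L_eff = 1 - 212/255 = 0.168627 (inverted)
t(0,1) = 2.58 - 1.920·0.168627 = 2.256
Σt over all 7·3 pixels = 29.86
V = pitch²·Σt = 1.97²·29.86 = 115.884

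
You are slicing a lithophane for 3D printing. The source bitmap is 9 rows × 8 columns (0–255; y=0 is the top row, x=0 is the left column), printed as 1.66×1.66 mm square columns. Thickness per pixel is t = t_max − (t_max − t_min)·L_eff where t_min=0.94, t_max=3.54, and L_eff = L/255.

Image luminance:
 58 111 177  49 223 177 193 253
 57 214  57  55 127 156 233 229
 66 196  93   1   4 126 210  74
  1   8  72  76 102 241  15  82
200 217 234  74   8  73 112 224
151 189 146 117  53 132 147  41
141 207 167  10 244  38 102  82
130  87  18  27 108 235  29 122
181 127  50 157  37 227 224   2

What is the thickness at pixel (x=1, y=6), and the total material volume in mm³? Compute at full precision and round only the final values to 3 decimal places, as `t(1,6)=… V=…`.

t(1,6)=1.429 V=460.550

span = t_max - t_min = 3.54 - 0.94 = 2.600
L(1,6) = 207, L_eff = 207/255 = 0.811765
t(1,6) = 3.54 - 2.600·0.811765 = 1.429
Σt over all 9·8 pixels = 213094/1275 ≈ 167.1325490
V = pitch²·Σt = 1.66²·213094/1275 = 460.550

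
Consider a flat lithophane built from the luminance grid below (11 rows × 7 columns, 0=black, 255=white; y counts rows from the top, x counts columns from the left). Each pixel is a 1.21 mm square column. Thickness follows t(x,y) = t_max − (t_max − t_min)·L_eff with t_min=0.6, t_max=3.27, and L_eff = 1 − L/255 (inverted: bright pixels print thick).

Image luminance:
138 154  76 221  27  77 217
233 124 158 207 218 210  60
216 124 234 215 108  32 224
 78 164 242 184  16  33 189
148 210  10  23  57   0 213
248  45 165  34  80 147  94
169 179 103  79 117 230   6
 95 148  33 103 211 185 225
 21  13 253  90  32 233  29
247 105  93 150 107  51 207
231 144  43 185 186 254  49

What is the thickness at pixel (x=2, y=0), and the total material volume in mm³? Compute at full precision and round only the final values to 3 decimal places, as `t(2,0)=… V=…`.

span = t_max - t_min = 3.27 - 0.6 = 2.670
L(2,0) = 76, L_eff = 1 - 76/255 = 0.701961 (inverted)
t(2,0) = 3.27 - 2.670·0.701961 = 1.396
Σt over all 11·7 pixels = 1305751/8500 ≈ 153.6177647
V = pitch²·Σt = 1.21²·1305751/8500 = 224.912

t(2,0)=1.396 V=224.912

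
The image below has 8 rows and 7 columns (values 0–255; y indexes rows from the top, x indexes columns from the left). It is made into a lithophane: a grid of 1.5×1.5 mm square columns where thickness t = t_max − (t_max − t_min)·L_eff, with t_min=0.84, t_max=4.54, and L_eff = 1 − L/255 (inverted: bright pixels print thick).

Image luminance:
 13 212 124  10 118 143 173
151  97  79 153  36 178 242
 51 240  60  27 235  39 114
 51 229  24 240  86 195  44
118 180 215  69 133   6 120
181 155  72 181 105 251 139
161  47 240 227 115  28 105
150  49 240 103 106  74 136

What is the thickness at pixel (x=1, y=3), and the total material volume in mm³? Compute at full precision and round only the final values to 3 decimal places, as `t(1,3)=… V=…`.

t(1,3)=4.163 V=336.655

span = t_max - t_min = 4.54 - 0.84 = 3.700
L(1,3) = 229, L_eff = 1 - 229/255 = 0.101961 (inverted)
t(1,3) = 4.54 - 3.700·0.101961 = 4.163
Σt over all 8·7 pixels = 190771/1275 ≈ 149.6243137
V = pitch²·Σt = 1.5²·190771/1275 = 336.655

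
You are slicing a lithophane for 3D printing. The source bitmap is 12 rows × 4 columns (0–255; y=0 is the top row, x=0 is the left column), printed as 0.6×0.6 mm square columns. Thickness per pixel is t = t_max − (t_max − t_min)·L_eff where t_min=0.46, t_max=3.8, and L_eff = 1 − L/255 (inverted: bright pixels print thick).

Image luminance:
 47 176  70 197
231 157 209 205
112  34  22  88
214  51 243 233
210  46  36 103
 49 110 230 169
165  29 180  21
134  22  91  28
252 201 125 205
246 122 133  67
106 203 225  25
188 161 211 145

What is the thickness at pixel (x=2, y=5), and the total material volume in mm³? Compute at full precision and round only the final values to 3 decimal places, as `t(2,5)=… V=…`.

span = t_max - t_min = 3.8 - 0.46 = 3.340
L(2,5) = 230, L_eff = 1 - 230/255 = 0.098039 (inverted)
t(2,5) = 3.8 - 3.340·0.098039 = 3.473
Σt over all 12·4 pixels = 1371529/12750 ≈ 107.5709020
V = pitch²·Σt = 0.6²·1371529/12750 = 38.726

t(2,5)=3.473 V=38.726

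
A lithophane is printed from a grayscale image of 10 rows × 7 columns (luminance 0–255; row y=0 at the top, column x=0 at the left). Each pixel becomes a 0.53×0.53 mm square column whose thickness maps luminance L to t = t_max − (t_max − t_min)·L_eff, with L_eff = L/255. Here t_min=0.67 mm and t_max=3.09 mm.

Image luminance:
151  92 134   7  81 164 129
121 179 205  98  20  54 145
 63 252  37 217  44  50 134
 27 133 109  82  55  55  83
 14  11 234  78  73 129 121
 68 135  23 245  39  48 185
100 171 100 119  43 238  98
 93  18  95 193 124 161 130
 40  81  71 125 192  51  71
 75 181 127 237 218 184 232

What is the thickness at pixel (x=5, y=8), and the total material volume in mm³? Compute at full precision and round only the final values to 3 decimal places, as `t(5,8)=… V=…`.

t(5,8)=2.606 V=39.720

span = t_max - t_min = 3.09 - 0.67 = 2.420
L(5,8) = 51, L_eff = 51/255 = 0.200000
t(5,8) = 3.09 - 2.420·0.200000 = 2.606
Σt over all 10·7 pixels = 1802893/12750 ≈ 141.4033725
V = pitch²·Σt = 0.53²·1802893/12750 = 39.720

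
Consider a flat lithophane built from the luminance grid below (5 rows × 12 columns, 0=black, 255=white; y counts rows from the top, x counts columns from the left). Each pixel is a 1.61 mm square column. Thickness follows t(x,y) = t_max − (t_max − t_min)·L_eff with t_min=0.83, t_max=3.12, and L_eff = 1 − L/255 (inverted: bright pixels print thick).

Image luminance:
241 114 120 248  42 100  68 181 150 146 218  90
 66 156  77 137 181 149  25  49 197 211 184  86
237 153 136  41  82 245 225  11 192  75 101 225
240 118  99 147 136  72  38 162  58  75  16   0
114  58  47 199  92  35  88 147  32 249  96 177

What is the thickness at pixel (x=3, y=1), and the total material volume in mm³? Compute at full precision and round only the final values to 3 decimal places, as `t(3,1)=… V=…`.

t(3,1)=2.060 V=302.601

span = t_max - t_min = 3.12 - 0.83 = 2.290
L(3,1) = 137, L_eff = 1 - 137/255 = 0.462745 (inverted)
t(3,1) = 3.12 - 2.290·0.462745 = 2.060
Σt over all 5·12 pixels = 1488433/12750 ≈ 116.7398431
V = pitch²·Σt = 1.61²·1488433/12750 = 302.601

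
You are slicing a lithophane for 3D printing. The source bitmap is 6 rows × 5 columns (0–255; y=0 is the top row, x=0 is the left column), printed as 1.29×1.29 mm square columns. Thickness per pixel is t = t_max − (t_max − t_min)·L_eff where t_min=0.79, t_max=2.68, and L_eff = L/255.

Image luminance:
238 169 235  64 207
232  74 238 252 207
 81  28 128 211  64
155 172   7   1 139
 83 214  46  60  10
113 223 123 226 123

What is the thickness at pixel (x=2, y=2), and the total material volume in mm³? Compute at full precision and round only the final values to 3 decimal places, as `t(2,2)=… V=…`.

span = t_max - t_min = 2.68 - 0.79 = 1.890
L(2,2) = 128, L_eff = 128/255 = 0.501961
t(2,2) = 2.68 - 1.890·0.501961 = 1.731
Σt over all 6·5 pixels = 423651/8500 ≈ 49.8412941
V = pitch²·Σt = 1.29²·423651/8500 = 82.941

t(2,2)=1.731 V=82.941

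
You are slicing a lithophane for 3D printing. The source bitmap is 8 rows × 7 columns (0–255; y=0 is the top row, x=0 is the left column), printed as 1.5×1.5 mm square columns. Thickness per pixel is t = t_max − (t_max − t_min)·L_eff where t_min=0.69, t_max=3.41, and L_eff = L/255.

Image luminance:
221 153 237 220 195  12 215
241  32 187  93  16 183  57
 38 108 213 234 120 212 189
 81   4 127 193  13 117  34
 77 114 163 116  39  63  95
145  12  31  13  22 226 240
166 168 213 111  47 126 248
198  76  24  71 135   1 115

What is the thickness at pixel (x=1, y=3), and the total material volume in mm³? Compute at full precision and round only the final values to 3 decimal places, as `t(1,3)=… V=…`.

t(1,3)=3.367 V=266.460

span = t_max - t_min = 3.41 - 0.69 = 2.720
L(1,3) = 4, L_eff = 4/255 = 0.015686
t(1,3) = 3.41 - 2.720·0.015686 = 3.367
Σt over all 8·7 pixels = 8882/75 ≈ 118.4266667
V = pitch²·Σt = 1.5²·8882/75 = 266.460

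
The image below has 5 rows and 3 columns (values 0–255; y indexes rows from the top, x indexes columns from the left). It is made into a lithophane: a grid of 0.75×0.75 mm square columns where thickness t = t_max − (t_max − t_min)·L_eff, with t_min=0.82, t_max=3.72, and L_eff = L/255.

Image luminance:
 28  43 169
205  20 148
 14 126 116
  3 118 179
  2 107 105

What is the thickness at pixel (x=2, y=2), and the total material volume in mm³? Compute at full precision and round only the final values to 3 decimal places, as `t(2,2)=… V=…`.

t(2,2)=2.401 V=22.540

span = t_max - t_min = 3.72 - 0.82 = 2.900
L(2,2) = 116, L_eff = 116/255 = 0.454902
t(2,2) = 3.72 - 2.900·0.454902 = 2.401
Σt over all 5·3 pixels = 34061/850 ≈ 40.0717647
V = pitch²·Σt = 0.75²·34061/850 = 22.540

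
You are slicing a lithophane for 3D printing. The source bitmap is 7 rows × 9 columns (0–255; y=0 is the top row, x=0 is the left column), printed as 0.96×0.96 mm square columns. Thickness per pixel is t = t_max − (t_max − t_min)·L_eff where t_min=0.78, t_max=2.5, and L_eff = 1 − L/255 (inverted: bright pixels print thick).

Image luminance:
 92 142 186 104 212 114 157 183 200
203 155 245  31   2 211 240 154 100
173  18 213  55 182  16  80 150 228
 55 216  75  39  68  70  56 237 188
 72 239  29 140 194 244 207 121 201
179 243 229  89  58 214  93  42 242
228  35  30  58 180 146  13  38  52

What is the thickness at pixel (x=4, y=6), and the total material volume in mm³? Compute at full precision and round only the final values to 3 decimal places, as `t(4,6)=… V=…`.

t(4,6)=1.994 V=97.914

span = t_max - t_min = 2.5 - 0.78 = 1.720
L(4,6) = 180, L_eff = 1 - 180/255 = 0.294118 (inverted)
t(4,6) = 2.5 - 1.720·0.294118 = 1.994
Σt over all 7·9 pixels = 106.244
V = pitch²·Σt = 0.96²·106.244 = 97.914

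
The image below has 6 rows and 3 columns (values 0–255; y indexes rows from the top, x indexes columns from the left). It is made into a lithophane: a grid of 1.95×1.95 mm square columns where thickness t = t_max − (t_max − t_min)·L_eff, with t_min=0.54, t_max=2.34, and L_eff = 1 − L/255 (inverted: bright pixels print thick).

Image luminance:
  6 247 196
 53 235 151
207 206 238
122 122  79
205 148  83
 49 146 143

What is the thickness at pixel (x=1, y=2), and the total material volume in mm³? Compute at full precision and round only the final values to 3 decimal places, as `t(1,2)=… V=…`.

span = t_max - t_min = 2.34 - 0.54 = 1.800
L(1,2) = 206, L_eff = 1 - 206/255 = 0.192157 (inverted)
t(1,2) = 2.34 - 1.800·0.192157 = 1.994
Σt over all 6·3 pixels = 12039/425 ≈ 28.3270588
V = pitch²·Σt = 1.95²·12039/425 = 107.714

t(1,2)=1.994 V=107.714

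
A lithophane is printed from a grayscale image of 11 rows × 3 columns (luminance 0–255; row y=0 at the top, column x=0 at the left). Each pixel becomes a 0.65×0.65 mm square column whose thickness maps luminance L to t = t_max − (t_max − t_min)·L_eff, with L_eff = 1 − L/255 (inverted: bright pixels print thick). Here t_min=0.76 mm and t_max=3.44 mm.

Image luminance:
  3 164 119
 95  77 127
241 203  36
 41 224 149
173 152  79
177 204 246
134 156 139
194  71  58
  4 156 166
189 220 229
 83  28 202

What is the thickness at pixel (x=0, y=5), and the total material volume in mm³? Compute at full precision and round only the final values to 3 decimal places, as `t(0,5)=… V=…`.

span = t_max - t_min = 3.44 - 0.76 = 2.680
L(0,5) = 177, L_eff = 1 - 177/255 = 0.305882 (inverted)
t(0,5) = 3.44 - 2.680·0.305882 = 2.620
Σt over all 11·3 pixels = 72.784
V = pitch²·Σt = 0.65²·72.784 = 30.751

t(0,5)=2.620 V=30.751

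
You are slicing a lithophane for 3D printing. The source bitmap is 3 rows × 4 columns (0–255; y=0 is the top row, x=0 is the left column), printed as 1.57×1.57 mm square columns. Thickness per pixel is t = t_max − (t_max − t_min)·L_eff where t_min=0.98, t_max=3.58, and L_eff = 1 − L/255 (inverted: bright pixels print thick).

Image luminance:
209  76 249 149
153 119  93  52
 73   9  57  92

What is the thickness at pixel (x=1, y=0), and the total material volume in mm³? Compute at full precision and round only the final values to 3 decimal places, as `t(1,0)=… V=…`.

span = t_max - t_min = 3.58 - 0.98 = 2.600
L(1,0) = 76, L_eff = 1 - 76/255 = 0.701961 (inverted)
t(1,0) = 3.58 - 2.600·0.701961 = 1.755
Σt over all 3·4 pixels = 32297/1275 ≈ 25.3309804
V = pitch²·Σt = 1.57²·32297/1275 = 62.438

t(1,0)=1.755 V=62.438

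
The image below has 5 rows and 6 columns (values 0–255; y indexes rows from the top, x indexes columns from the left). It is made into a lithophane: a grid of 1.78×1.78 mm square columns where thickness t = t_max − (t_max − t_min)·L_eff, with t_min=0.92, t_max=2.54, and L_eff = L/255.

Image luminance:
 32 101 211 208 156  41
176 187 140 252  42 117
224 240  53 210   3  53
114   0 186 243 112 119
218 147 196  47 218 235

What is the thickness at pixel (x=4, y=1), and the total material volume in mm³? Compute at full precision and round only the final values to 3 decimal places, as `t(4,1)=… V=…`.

t(4,1)=2.273 V=155.261

span = t_max - t_min = 2.54 - 0.92 = 1.620
L(4,1) = 42, L_eff = 42/255 = 0.164706
t(4,1) = 2.54 - 1.620·0.164706 = 2.273
Σt over all 5·6 pixels = 208263/4250 ≈ 49.0030588
V = pitch²·Σt = 1.78²·208263/4250 = 155.261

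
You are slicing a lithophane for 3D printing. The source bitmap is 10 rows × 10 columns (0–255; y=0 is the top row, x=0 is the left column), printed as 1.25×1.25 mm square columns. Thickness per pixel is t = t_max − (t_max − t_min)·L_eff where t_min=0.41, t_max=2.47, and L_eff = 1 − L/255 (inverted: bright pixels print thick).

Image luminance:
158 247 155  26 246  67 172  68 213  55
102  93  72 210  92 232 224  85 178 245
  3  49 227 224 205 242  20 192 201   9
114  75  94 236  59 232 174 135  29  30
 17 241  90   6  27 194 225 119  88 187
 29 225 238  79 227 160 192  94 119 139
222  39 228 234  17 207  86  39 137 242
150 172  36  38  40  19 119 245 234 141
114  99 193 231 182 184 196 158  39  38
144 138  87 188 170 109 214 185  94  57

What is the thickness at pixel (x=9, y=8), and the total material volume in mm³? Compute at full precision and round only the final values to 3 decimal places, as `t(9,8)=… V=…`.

t(9,8)=0.717 V=236.373

span = t_max - t_min = 2.47 - 0.41 = 2.060
L(9,8) = 38, L_eff = 1 - 38/255 = 0.850980 (inverted)
t(9,8) = 2.47 - 2.060·0.850980 = 0.717
Σt over all 10·10 pixels = 113459/750 ≈ 151.2786667
V = pitch²·Σt = 1.25²·113459/750 = 236.373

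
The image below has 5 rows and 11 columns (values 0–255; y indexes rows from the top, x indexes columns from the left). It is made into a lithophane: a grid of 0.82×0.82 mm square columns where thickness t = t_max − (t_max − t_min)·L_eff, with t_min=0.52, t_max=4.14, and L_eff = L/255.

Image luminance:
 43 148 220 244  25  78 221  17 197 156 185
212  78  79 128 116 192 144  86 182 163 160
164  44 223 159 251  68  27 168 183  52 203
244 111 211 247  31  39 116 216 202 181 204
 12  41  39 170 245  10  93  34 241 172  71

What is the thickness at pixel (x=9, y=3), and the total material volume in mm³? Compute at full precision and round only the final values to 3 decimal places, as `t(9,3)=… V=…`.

span = t_max - t_min = 4.14 - 0.52 = 3.620
L(9,3) = 181, L_eff = 181/255 = 0.709804
t(9,3) = 4.14 - 3.620·0.709804 = 1.571
Σt over all 5·11 pixels = 1537349/12750 ≈ 120.5763922
V = pitch²·Σt = 0.82²·1537349/12750 = 81.076

t(9,3)=1.571 V=81.076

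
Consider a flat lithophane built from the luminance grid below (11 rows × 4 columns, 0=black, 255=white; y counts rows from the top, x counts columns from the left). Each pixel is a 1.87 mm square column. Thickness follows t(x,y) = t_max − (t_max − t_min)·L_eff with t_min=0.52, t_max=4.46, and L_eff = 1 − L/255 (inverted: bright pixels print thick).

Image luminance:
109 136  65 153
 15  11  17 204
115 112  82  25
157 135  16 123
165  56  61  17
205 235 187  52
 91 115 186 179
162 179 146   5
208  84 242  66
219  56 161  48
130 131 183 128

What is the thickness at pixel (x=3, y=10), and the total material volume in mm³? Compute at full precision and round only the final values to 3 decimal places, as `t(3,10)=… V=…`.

t(3,10)=2.498 V=359.455

span = t_max - t_min = 4.46 - 0.52 = 3.940
L(3,10) = 128, L_eff = 1 - 128/255 = 0.498039 (inverted)
t(3,10) = 4.46 - 3.940·0.498039 = 2.498
Σt over all 11·4 pixels = 218434/2125 ≈ 102.7924706
V = pitch²·Σt = 1.87²·218434/2125 = 359.455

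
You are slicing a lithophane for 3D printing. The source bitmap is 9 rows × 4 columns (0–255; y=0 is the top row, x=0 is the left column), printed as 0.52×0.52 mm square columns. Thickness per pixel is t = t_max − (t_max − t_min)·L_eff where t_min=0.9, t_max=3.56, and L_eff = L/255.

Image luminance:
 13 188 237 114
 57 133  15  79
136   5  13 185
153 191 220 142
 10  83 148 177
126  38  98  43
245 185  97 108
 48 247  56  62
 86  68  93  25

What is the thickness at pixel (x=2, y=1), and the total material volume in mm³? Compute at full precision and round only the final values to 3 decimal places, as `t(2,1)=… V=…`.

span = t_max - t_min = 3.56 - 0.9 = 2.660
L(2,1) = 15, L_eff = 15/255 = 0.058824
t(2,1) = 3.56 - 2.660·0.058824 = 3.404
Σt over all 9·4 pixels = 185358/2125 ≈ 87.2272941
V = pitch²·Σt = 0.52²·185358/2125 = 23.586

t(2,1)=3.404 V=23.586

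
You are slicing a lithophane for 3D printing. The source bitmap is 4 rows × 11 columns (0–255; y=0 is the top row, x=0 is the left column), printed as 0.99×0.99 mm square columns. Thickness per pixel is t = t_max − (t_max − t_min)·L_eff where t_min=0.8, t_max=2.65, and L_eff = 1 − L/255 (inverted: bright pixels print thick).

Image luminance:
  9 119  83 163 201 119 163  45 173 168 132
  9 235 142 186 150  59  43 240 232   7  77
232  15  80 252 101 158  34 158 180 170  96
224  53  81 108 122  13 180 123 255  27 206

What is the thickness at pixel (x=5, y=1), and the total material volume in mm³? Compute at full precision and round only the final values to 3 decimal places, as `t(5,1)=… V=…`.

span = t_max - t_min = 2.65 - 0.8 = 1.850
L(5,1) = 59, L_eff = 1 - 59/255 = 0.768627 (inverted)
t(5,1) = 2.65 - 1.850·0.768627 = 1.228
Σt over all 4·11 pixels = 387571/5100 ≈ 75.9943137
V = pitch²·Σt = 0.99²·387571/5100 = 74.482

t(5,1)=1.228 V=74.482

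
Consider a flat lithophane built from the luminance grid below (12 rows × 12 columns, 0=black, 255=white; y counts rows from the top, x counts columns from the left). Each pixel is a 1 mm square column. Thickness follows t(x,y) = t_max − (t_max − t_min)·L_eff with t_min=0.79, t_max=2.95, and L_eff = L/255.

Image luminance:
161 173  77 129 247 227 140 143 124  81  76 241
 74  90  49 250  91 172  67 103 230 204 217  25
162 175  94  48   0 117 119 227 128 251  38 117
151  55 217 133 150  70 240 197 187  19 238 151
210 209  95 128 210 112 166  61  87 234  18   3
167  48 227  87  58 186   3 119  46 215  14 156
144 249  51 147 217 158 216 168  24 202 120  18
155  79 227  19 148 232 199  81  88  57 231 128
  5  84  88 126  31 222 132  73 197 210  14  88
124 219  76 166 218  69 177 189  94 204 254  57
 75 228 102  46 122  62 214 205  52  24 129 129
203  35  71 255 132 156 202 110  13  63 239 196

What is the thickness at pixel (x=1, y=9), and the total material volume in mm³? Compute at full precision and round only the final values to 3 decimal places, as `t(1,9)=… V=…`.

span = t_max - t_min = 2.95 - 0.79 = 2.160
L(1,9) = 219, L_eff = 219/255 = 0.858824
t(1,9) = 2.95 - 2.160·0.858824 = 1.095
Σt over all 12·12 pixels = 559404/2125 ≈ 263.2489412
V = pitch²·Σt = 1²·559404/2125 = 263.249

t(1,9)=1.095 V=263.249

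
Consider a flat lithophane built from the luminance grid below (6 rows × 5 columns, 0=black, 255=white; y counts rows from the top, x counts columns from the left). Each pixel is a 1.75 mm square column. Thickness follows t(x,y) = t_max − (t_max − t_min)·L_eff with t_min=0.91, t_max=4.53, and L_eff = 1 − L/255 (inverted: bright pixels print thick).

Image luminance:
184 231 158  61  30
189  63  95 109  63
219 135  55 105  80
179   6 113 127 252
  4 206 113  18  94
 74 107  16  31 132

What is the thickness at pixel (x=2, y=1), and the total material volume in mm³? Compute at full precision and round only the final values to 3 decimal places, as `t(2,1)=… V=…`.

span = t_max - t_min = 4.53 - 0.91 = 3.620
L(2,1) = 95, L_eff = 1 - 95/255 = 0.627451 (inverted)
t(2,1) = 4.53 - 3.620·0.627451 = 2.259
Σt over all 6·5 pixels = 156024/2125 ≈ 73.4230588
V = pitch²·Σt = 1.75²·156024/2125 = 224.858

t(2,1)=2.259 V=224.858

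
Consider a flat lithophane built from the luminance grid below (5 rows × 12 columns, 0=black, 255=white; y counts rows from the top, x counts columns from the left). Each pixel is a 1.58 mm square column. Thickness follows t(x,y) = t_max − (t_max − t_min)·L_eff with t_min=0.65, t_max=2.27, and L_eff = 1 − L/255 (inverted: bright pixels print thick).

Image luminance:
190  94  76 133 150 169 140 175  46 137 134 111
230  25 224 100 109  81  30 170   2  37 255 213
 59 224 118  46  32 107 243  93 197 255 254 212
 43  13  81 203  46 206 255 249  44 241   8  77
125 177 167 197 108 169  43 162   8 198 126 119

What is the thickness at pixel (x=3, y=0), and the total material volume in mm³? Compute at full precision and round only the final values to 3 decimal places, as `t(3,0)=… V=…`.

t(3,0)=1.495 V=223.220

span = t_max - t_min = 2.27 - 0.65 = 1.620
L(3,0) = 133, L_eff = 1 - 133/255 = 0.478431 (inverted)
t(3,0) = 2.27 - 1.620·0.478431 = 1.495
Σt over all 5·12 pixels = 190011/2125 ≈ 89.4169412
V = pitch²·Σt = 1.58²·190011/2125 = 223.220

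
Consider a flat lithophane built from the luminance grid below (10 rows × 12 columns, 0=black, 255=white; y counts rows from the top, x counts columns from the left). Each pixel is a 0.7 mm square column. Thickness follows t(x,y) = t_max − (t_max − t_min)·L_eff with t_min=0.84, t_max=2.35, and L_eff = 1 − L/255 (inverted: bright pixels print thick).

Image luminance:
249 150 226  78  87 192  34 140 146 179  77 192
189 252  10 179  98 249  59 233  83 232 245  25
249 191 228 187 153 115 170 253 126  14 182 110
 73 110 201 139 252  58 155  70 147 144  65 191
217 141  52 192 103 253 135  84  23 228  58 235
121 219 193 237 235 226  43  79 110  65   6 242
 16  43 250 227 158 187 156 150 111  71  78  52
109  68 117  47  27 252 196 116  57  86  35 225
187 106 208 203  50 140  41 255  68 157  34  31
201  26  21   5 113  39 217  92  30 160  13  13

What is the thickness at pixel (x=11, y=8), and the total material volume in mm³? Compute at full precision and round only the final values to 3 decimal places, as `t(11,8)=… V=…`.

span = t_max - t_min = 2.35 - 0.84 = 1.510
L(11,8) = 31, L_eff = 1 - 31/255 = 0.878431 (inverted)
t(11,8) = 2.35 - 1.510·0.878431 = 1.024
Σt over all 10·12 pixels = 1243882/6375 ≈ 195.1187451
V = pitch²·Σt = 0.7²·1243882/6375 = 95.608

t(11,8)=1.024 V=95.608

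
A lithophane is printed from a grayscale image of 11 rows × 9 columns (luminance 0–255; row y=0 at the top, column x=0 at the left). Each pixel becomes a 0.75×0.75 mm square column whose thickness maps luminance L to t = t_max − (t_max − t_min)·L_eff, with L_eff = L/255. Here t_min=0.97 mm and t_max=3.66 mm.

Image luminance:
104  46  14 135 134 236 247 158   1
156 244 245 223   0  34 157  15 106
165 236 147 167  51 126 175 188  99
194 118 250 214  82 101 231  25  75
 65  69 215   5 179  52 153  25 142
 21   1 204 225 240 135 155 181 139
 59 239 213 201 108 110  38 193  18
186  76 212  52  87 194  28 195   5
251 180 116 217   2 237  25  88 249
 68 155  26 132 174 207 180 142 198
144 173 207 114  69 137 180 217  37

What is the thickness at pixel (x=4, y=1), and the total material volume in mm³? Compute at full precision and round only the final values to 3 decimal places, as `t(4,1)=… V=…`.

span = t_max - t_min = 3.66 - 0.97 = 2.690
L(4,1) = 0, L_eff = 0/255 = 0.000000
t(4,1) = 3.66 - 2.690·0.000000 = 3.660
Σt over all 11·9 pixels = 2838517/12750 ≈ 222.6287843
V = pitch²·Σt = 0.75²·2838517/12750 = 125.229

t(4,1)=3.660 V=125.229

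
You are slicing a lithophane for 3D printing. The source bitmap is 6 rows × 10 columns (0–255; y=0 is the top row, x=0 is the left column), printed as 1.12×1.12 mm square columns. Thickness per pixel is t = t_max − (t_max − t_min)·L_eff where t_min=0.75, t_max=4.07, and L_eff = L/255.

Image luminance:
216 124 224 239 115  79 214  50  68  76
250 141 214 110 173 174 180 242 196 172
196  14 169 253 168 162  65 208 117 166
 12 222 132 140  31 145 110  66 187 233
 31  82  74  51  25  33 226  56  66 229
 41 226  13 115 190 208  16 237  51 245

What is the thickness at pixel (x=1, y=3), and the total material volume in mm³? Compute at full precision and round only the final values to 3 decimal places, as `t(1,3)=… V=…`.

span = t_max - t_min = 4.07 - 0.75 = 3.320
L(1,3) = 222, L_eff = 222/255 = 0.870588
t(1,3) = 4.07 - 3.320·0.870588 = 1.180
Σt over all 6·10 pixels = 290177/2125 ≈ 136.5538824
V = pitch²·Σt = 1.12²·290177/2125 = 171.293

t(1,3)=1.180 V=171.293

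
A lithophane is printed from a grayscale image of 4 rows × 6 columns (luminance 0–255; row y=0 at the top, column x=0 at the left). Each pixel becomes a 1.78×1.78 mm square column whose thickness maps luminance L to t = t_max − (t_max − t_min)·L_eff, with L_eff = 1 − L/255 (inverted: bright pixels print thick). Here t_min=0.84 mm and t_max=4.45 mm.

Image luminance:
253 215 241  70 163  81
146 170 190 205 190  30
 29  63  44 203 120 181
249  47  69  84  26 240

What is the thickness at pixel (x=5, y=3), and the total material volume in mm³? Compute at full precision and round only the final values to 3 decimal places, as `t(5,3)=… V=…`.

span = t_max - t_min = 4.45 - 0.84 = 3.610
L(5,3) = 240, L_eff = 1 - 240/255 = 0.058824 (inverted)
t(5,3) = 4.45 - 3.610·0.058824 = 4.238
Σt over all 4·6 pixels = 569543/8500 ≈ 67.0050588
V = pitch²·Σt = 1.78²·569543/8500 = 212.299

t(5,3)=4.238 V=212.299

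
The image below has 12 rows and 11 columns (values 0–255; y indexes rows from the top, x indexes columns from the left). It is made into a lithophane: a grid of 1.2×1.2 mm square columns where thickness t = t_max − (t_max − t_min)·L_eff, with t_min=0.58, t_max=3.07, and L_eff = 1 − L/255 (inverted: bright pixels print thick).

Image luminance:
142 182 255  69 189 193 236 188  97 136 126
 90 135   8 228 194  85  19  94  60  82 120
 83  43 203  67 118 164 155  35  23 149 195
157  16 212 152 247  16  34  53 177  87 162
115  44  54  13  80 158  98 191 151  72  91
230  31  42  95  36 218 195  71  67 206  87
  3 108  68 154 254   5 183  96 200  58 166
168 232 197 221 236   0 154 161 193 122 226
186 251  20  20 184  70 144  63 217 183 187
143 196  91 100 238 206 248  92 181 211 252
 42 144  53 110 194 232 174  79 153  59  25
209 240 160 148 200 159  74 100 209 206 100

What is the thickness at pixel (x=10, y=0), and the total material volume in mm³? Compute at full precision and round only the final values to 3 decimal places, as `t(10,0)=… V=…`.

t(10,0)=1.810 V=357.428

span = t_max - t_min = 3.07 - 0.58 = 2.490
L(10,0) = 126, L_eff = 1 - 126/255 = 0.505882 (inverted)
t(10,0) = 3.07 - 2.490·0.505882 = 1.810
Σt over all 12·11 pixels = 2109817/8500 ≈ 248.2137647
V = pitch²·Σt = 1.2²·2109817/8500 = 357.428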